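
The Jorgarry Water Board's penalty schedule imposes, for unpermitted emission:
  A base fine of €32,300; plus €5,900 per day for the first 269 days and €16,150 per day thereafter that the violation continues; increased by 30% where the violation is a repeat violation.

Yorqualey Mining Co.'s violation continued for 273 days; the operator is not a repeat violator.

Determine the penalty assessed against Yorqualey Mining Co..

First 269 days: 269 × €5,900 = €1,587,100
Remaining days: (273 − 269) × €16,150 = €64,600
Per-day component: €1,587,100 + €64,600 = €1,651,700
Base plus per-day: €32,300 + €1,651,700 = €1,684,000
The operator is not a repeat violator: no 30% increase.

€1,684,000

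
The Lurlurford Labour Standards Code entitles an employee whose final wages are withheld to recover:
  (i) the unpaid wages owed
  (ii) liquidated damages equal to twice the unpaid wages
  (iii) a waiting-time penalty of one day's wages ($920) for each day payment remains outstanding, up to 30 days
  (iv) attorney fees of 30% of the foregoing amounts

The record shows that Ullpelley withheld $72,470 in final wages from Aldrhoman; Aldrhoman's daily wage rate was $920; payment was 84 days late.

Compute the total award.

$318,513

Doubled: 2 × $72,470 = $144,940
Penalty days: min(84, 30) = 30
Waiting-time penalty: 30 × $920 = $27,600
Subtotal: $72,470 + $144,940 + $27,600 = $245,010
Attorney fees: 30% of $245,010 = $73,503
Total award: $245,010 + $73,503 = $318,513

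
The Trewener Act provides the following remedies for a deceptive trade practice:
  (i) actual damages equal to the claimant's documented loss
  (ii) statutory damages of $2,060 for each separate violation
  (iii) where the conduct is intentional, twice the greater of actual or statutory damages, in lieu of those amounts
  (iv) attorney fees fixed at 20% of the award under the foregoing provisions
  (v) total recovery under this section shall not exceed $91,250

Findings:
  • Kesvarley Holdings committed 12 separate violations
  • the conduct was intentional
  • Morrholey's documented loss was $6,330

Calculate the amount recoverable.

Statutory damages: 12 × $2,060 = $24,720
Greater of actual damages ($6,330) or statutory damages ($24,720): $24,720
Doubled: 2 × $24,720 = $49,440
Attorney fees: 20% of $49,440 = $9,888
Total before cap: $49,440 + $9,888 = $59,328
Cap at $91,250: $59,328 is within the cap, no reduction.

$59,328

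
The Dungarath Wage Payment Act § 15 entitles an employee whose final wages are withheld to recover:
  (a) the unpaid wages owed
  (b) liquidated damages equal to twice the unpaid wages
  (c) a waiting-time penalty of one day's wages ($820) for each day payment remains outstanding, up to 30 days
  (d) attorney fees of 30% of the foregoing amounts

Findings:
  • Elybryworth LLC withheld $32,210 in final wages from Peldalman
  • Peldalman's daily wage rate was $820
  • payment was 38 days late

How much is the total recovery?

Doubled: 2 × $32,210 = $64,420
Penalty days: min(38, 30) = 30
Waiting-time penalty: 30 × $820 = $24,600
Subtotal: $32,210 + $64,420 + $24,600 = $121,230
Attorney fees: 30% of $121,230 = $36,369
Total award: $121,230 + $36,369 = $157,599

Total award: $157,599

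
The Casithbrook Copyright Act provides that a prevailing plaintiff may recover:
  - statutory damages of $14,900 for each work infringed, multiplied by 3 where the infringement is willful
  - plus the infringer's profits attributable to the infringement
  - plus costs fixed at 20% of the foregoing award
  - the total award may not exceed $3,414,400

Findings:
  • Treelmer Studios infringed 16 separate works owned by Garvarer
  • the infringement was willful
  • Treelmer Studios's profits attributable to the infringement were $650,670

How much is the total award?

$1,639,044

Statutory damages: 16 × $14,900 = $238,400
Trebled: 3 × $238,400 = $715,200
Combined award: $715,200 + $650,670 = $1,365,870
Costs: 20% of $1,365,870 = $273,174
Award plus costs: $1,365,870 + $273,174 = $1,639,044
Cap at $3,414,400: $1,639,044 is within the cap, no reduction.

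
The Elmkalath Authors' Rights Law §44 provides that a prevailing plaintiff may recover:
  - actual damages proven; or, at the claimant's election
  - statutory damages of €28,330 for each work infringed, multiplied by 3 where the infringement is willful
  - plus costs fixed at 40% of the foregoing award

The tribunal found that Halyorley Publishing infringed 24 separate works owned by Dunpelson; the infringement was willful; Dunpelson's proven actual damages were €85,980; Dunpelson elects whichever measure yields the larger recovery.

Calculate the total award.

€2,855,664

Statutory damages: 24 × €28,330 = €679,920
Trebled: 3 × €679,920 = €2,039,760
Greater of actual damages (€85,980) or enhanced statutory damages (€2,039,760): €2,039,760
Costs: 40% of €2,039,760 = €815,904
Award plus costs: €2,039,760 + €815,904 = €2,855,664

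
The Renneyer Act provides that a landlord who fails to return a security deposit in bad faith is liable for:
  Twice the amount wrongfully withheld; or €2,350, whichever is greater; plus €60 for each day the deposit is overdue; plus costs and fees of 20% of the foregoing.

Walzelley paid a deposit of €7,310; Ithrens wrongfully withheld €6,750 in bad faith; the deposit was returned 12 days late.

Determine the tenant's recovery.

€17,064

Doubled: 2 × €6,750 = €13,500
Minimum €2,350: €13,500 meets the minimum, no increase.
Late-return penalty: 12 × €60 = €720
Damages plus late penalty: €13,500 + €720 = €14,220
Costs and fees: 20% of €14,220 = €2,844
Total recovery: €14,220 + €2,844 = €17,064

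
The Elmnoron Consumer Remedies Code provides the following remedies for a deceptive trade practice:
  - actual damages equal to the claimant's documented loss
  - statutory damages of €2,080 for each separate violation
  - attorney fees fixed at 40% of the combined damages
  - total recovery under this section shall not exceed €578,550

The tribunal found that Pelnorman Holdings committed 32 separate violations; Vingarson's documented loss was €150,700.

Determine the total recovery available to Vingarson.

€304,164

Statutory damages: 32 × €2,080 = €66,560
Combined damages: €150,700 + €66,560 = €217,260
Attorney fees: 40% of €217,260 = €86,904
Total before cap: €217,260 + €86,904 = €304,164
Cap at €578,550: €304,164 is within the cap, no reduction.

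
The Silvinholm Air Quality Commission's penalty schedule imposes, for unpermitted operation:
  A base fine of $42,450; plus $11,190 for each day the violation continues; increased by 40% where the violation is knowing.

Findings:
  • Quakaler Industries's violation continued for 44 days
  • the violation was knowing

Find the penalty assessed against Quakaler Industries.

Civil penalty: $748,734

Per-day component: 44 × $11,190 = $492,360
Base plus per-day: $42,450 + $492,360 = $534,810
Enhancement: 40% of $534,810 = $213,924
Enhanced fine: $534,810 + $213,924 = $748,734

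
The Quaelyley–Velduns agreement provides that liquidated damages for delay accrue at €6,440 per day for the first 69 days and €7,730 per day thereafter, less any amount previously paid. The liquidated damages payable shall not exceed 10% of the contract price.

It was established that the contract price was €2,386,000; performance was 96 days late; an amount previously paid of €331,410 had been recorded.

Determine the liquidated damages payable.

€238,600

First 69 days: 69 × €6,440 = €444,360
Remaining days: (96 − 69) × €7,730 = €208,710
Accrued per-day damages: €444,360 + €208,710 = €653,070
Less amount previously paid: €653,070 − €331,410 = €321,660
Cap: 10% of €2,386,000 = €238,600
Cap at €238,600: €321,660 exceeds the cap → €238,600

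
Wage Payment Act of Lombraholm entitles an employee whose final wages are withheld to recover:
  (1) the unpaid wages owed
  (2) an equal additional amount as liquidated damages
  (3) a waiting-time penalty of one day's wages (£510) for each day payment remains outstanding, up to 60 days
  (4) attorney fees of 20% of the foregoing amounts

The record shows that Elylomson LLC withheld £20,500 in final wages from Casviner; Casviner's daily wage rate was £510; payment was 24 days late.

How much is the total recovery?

£63,888

Liquidated damages (equal amount): £20,500
Penalty days: min(24, 60) = 24
Waiting-time penalty: 24 × £510 = £12,240
Subtotal: £20,500 + £20,500 + £12,240 = £53,240
Attorney fees: 20% of £53,240 = £10,648
Total award: £53,240 + £10,648 = £63,888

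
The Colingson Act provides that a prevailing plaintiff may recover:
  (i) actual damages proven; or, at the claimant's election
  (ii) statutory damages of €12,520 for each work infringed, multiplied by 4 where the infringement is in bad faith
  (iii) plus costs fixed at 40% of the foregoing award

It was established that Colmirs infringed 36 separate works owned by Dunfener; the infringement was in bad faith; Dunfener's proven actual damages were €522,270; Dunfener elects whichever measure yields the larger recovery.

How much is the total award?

Statutory damages: 36 × €12,520 = €450,720
Multiplied by 4: 4 × €450,720 = €1,802,880
Greater of actual damages (€522,270) or enhanced statutory damages (€1,802,880): €1,802,880
Costs: 40% of €1,802,880 = €721,152
Award plus costs: €1,802,880 + €721,152 = €2,524,032

€2,524,032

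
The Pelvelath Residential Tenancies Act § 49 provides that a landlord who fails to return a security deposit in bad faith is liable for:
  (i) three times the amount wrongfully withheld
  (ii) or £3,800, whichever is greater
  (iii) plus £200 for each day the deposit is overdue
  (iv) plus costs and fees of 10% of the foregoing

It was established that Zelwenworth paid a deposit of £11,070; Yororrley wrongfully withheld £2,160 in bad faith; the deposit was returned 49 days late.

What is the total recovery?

Trebled: 3 × £2,160 = £6,480
Minimum £3,800: £6,480 meets the minimum, no increase.
Late-return penalty: 49 × £200 = £9,800
Damages plus late penalty: £6,480 + £9,800 = £16,280
Costs and fees: 10% of £16,280 = £1,628
Total recovery: £16,280 + £1,628 = £17,908

£17,908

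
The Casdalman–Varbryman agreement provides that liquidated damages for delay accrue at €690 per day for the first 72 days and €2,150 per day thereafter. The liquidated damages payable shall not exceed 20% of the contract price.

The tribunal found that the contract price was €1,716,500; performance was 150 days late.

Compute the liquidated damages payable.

First 72 days: 72 × €690 = €49,680
Remaining days: (150 − 72) × €2,150 = €167,700
Accrued per-day damages: €49,680 + €167,700 = €217,380
Cap: 20% of €1,716,500 = €343,300
Cap at €343,300: €217,380 is within the cap, no reduction.

€217,380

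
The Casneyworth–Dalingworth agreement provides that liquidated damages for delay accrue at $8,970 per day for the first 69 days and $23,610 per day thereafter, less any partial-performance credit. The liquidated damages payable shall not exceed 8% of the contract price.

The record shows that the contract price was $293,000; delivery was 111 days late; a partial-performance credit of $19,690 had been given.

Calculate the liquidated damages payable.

$23,440

First 69 days: 69 × $8,970 = $618,930
Remaining days: (111 − 69) × $23,610 = $991,620
Accrued per-day damages: $618,930 + $991,620 = $1,610,550
Less partial-performance credit: $1,610,550 − $19,690 = $1,590,860
Cap: 8% of $293,000 = $23,440
Cap at $23,440: $1,590,860 exceeds the cap → $23,440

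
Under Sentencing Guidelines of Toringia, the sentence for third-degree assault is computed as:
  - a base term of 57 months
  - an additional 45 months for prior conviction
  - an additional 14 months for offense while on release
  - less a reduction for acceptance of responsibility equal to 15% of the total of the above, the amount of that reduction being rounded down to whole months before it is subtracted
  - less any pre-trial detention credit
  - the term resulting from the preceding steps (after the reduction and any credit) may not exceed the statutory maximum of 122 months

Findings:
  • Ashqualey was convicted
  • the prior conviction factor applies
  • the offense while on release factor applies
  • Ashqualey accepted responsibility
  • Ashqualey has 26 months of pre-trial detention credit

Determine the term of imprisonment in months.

73 months

Prior conviction enhancement: +45 months
Offense while on release enhancement: +14 months
Adjusted term: 57 months + 45 months + 14 months = 116 months
Acceptance of responsibility reduction: 15% of 116 months = 17 months (rounded down)
After reduction: 116 − 17 = 99 months
Less pre-trial detention credit: 99 months − 26 months = 73 months
Cap at 122 months: 73 months is within the cap, no reduction.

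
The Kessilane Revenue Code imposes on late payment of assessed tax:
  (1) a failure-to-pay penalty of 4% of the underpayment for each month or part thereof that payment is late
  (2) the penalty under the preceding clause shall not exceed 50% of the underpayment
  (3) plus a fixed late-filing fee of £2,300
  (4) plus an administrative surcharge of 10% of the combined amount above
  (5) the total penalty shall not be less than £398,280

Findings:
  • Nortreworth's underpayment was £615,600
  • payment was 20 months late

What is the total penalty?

Accrued rate: 4% × 20 = 80%, capped at 50% → 50%
Failure-to-pay penalty: 50% of £615,600 = £307,800
Penalty before surcharge: £307,800 + £2,300 = £310,100
Administrative surcharge: 10% of £310,100 = £31,010
Total penalty: £310,100 + £31,010 = £341,110
Minimum £398,280: £341,110 is below the minimum → £398,280

£398,280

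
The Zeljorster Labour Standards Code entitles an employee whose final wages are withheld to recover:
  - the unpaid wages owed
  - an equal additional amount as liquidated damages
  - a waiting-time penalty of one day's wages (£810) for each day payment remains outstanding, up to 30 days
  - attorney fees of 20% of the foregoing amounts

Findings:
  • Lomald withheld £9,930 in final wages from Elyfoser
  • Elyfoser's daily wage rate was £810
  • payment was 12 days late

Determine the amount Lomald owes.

Liquidated damages (equal amount): £9,930
Penalty days: min(12, 30) = 12
Waiting-time penalty: 12 × £810 = £9,720
Subtotal: £9,930 + £9,930 + £9,720 = £29,580
Attorney fees: 20% of £29,580 = £5,916
Total award: £29,580 + £5,916 = £35,496

£35,496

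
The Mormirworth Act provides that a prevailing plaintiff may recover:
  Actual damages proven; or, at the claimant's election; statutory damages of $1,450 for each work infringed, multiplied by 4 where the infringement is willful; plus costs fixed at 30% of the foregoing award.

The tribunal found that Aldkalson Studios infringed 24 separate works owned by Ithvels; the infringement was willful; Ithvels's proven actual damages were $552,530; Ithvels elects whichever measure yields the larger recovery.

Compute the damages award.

Statutory damages: 24 × $1,450 = $34,800
Multiplied by 4: 4 × $34,800 = $139,200
Greater of actual damages ($552,530) or enhanced statutory damages ($139,200): $552,530
Costs: 30% of $552,530 = $165,759
Award plus costs: $552,530 + $165,759 = $718,289

$718,289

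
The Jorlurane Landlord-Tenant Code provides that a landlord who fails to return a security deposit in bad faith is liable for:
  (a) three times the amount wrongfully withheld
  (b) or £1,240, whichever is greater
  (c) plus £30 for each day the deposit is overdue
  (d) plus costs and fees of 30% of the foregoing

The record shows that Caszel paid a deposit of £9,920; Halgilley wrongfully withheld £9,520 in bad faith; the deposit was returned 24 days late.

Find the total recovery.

Trebled: 3 × £9,520 = £28,560
Minimum £1,240: £28,560 meets the minimum, no increase.
Late-return penalty: 24 × £30 = £720
Damages plus late penalty: £28,560 + £720 = £29,280
Costs and fees: 30% of £29,280 = £8,784
Total recovery: £29,280 + £8,784 = £38,064

£38,064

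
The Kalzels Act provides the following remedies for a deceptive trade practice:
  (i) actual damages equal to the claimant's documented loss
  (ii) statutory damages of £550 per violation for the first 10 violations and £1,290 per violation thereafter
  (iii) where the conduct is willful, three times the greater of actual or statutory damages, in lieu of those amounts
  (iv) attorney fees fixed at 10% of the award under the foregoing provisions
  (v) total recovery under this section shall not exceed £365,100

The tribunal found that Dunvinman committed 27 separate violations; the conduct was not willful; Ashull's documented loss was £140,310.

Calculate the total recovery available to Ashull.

£184,514

First 10 violations: 10 × £550 = £5,500
Remaining violations: (27 − 10) × £1,290 = £21,930
Statutory damages: £5,500 + £21,930 = £27,430
Conduct not willful: the in-lieu enhancement does not apply.
Actual plus statutory damages: £140,310 + £27,430 = £167,740
Attorney fees: 10% of £167,740 = £16,774
Total before cap: £167,740 + £16,774 = £184,514
Cap at £365,100: £184,514 is within the cap, no reduction.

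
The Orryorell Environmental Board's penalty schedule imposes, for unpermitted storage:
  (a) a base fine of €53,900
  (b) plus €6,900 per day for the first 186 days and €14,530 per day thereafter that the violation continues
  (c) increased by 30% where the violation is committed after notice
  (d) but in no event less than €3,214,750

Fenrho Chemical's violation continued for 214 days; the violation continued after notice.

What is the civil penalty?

First 186 days: 186 × €6,900 = €1,283,400
Remaining days: (214 − 186) × €14,530 = €406,840
Per-day component: €1,283,400 + €406,840 = €1,690,240
Base plus per-day: €53,900 + €1,690,240 = €1,744,140
Enhancement: 30% of €1,744,140 = €523,242
Enhanced fine: €1,744,140 + €523,242 = €2,267,382
Minimum €3,214,750: €2,267,382 is below the minimum → €3,214,750

Civil penalty: €3,214,750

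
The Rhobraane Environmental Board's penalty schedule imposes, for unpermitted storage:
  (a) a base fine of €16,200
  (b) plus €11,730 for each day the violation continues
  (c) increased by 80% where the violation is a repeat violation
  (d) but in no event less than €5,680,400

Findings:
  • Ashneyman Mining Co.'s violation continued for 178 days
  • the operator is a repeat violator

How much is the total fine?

Per-day component: 178 × €11,730 = €2,087,940
Base plus per-day: €16,200 + €2,087,940 = €2,104,140
Enhancement: 80% of €2,104,140 = €1,683,312
Enhanced fine: €2,104,140 + €1,683,312 = €3,787,452
Minimum €5,680,400: €3,787,452 is below the minimum → €5,680,400

€5,680,400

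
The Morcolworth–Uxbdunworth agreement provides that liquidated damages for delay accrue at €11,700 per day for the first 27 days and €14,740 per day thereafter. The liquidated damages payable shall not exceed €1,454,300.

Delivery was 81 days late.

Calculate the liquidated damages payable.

€1,111,860

First 27 days: 27 × €11,700 = €315,900
Remaining days: (81 − 27) × €14,740 = €795,960
Accrued per-day damages: €315,900 + €795,960 = €1,111,860
Cap at €1,454,300: €1,111,860 is within the cap, no reduction.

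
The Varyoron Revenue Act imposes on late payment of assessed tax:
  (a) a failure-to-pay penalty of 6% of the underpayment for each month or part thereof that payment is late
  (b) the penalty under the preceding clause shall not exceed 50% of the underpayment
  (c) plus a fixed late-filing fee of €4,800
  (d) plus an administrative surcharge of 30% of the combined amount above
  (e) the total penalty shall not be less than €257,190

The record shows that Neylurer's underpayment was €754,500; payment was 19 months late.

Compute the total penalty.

€496,665

Accrued rate: 6% × 19 = 114%, capped at 50% → 50%
Failure-to-pay penalty: 50% of €754,500 = €377,250
Penalty before surcharge: €377,250 + €4,800 = €382,050
Administrative surcharge: 30% of €382,050 = €114,615
Total penalty: €382,050 + €114,615 = €496,665
Minimum €257,190: €496,665 meets the minimum, no increase.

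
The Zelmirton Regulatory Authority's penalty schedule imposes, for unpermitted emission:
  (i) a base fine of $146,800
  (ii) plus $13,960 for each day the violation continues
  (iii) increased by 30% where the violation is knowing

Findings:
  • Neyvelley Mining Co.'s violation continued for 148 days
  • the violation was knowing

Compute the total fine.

Civil penalty: $2,876,744

Per-day component: 148 × $13,960 = $2,066,080
Base plus per-day: $146,800 + $2,066,080 = $2,212,880
Enhancement: 30% of $2,212,880 = $663,864
Enhanced fine: $2,212,880 + $663,864 = $2,876,744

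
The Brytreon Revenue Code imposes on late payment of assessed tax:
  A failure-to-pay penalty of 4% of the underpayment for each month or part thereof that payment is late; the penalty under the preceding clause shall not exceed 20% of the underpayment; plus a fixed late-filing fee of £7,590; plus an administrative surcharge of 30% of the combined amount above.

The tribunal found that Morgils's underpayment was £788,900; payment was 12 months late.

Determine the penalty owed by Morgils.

Accrued rate: 4% × 12 = 48%, capped at 20% → 20%
Failure-to-pay penalty: 20% of £788,900 = £157,780
Penalty before surcharge: £157,780 + £7,590 = £165,370
Administrative surcharge: 30% of £165,370 = £49,611
Total penalty: £165,370 + £49,611 = £214,981

£214,981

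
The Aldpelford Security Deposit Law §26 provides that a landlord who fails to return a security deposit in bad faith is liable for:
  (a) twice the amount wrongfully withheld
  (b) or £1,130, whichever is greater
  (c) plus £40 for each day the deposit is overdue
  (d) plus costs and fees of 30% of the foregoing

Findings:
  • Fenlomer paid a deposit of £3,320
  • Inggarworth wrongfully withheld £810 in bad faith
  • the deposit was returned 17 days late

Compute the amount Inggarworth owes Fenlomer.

£2,990

Doubled: 2 × £810 = £1,620
Minimum £1,130: £1,620 meets the minimum, no increase.
Late-return penalty: 17 × £40 = £680
Damages plus late penalty: £1,620 + £680 = £2,300
Costs and fees: 30% of £2,300 = £690
Total recovery: £2,300 + £690 = £2,990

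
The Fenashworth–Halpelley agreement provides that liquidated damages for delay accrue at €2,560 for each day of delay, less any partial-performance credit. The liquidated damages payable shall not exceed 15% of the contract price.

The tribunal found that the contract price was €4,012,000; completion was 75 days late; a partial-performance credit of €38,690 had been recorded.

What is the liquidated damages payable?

Per-day damages: 75 × €2,560 = €192,000
Less partial-performance credit: €192,000 − €38,690 = €153,310
Cap: 15% of €4,012,000 = €601,800
Cap at €601,800: €153,310 is within the cap, no reduction.

Liquidated damages: €153,310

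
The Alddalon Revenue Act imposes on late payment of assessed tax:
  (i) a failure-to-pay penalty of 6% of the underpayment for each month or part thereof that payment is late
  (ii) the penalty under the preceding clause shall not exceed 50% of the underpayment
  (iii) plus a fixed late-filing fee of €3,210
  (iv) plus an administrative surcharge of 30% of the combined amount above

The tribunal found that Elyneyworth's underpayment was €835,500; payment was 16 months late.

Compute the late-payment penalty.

Accrued rate: 6% × 16 = 96%, capped at 50% → 50%
Failure-to-pay penalty: 50% of €835,500 = €417,750
Penalty before surcharge: €417,750 + €3,210 = €420,960
Administrative surcharge: 30% of €420,960 = €126,288
Total penalty: €420,960 + €126,288 = €547,248

€547,248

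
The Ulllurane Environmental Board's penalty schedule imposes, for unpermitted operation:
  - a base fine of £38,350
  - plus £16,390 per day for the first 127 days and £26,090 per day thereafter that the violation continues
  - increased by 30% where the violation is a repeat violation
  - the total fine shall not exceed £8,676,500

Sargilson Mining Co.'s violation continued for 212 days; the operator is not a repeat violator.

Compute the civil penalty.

£4,337,530

First 127 days: 127 × £16,390 = £2,081,530
Remaining days: (212 − 127) × £26,090 = £2,217,650
Per-day component: £2,081,530 + £2,217,650 = £4,299,180
Base plus per-day: £38,350 + £4,299,180 = £4,337,530
The operator is not a repeat violator: no 30% increase.
Cap at £8,676,500: £4,337,530 is within the cap, no reduction.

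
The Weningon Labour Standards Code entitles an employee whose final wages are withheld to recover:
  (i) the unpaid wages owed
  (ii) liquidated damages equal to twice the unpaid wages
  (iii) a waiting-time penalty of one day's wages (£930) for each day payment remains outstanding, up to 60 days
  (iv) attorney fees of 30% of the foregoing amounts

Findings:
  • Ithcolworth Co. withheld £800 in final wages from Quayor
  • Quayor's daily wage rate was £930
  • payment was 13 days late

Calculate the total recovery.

Doubled: 2 × £800 = £1,600
Penalty days: min(13, 60) = 13
Waiting-time penalty: 13 × £930 = £12,090
Subtotal: £800 + £1,600 + £12,090 = £14,490
Attorney fees: 30% of £14,490 = £4,347
Total award: £14,490 + £4,347 = £18,837

£18,837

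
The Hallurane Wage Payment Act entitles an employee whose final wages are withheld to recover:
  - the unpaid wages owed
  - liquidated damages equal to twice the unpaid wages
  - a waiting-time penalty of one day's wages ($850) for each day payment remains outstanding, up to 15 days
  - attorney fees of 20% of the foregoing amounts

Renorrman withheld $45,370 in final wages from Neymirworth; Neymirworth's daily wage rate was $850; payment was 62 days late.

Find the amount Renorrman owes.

Total award: $178,632

Doubled: 2 × $45,370 = $90,740
Penalty days: min(62, 15) = 15
Waiting-time penalty: 15 × $850 = $12,750
Subtotal: $45,370 + $90,740 + $12,750 = $148,860
Attorney fees: 20% of $148,860 = $29,772
Total award: $148,860 + $29,772 = $178,632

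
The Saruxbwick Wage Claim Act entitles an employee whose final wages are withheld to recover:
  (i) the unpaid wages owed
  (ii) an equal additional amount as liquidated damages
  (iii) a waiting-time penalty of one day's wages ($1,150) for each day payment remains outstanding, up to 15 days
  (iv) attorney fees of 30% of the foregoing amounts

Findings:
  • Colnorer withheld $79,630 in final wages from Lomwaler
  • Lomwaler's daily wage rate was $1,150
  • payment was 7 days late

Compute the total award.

Liquidated damages (equal amount): $79,630
Penalty days: min(7, 15) = 7
Waiting-time penalty: 7 × $1,150 = $8,050
Subtotal: $79,630 + $79,630 + $8,050 = $167,310
Attorney fees: 30% of $167,310 = $50,193
Total award: $167,310 + $50,193 = $217,503

$217,503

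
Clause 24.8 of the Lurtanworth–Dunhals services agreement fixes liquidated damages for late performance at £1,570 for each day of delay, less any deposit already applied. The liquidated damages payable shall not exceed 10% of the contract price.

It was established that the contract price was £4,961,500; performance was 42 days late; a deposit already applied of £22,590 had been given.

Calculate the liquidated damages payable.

£43,350

Per-day damages: 42 × £1,570 = £65,940
Less deposit already applied: £65,940 − £22,590 = £43,350
Cap: 10% of £4,961,500 = £496,150
Cap at £496,150: £43,350 is within the cap, no reduction.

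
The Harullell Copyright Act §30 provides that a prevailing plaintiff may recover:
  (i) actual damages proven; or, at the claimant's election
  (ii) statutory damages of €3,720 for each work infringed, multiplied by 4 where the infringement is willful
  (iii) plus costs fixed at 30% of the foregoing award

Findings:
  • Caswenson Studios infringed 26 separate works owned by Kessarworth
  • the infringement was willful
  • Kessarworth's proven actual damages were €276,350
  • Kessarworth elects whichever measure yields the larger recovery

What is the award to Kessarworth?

Statutory damages: 26 × €3,720 = €96,720
Multiplied by 4: 4 × €96,720 = €386,880
Greater of actual damages (€276,350) or enhanced statutory damages (€386,880): €386,880
Costs: 30% of €386,880 = €116,064
Award plus costs: €386,880 + €116,064 = €502,944

€502,944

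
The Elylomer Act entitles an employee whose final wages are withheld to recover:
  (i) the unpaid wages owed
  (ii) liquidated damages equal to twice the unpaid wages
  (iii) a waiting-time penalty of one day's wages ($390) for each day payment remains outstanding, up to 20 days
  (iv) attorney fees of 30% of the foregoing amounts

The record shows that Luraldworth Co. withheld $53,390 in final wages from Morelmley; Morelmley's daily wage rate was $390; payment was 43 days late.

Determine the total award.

Doubled: 2 × $53,390 = $106,780
Penalty days: min(43, 20) = 20
Waiting-time penalty: 20 × $390 = $7,800
Subtotal: $53,390 + $106,780 + $7,800 = $167,970
Attorney fees: 30% of $167,970 = $50,391
Total award: $167,970 + $50,391 = $218,361

$218,361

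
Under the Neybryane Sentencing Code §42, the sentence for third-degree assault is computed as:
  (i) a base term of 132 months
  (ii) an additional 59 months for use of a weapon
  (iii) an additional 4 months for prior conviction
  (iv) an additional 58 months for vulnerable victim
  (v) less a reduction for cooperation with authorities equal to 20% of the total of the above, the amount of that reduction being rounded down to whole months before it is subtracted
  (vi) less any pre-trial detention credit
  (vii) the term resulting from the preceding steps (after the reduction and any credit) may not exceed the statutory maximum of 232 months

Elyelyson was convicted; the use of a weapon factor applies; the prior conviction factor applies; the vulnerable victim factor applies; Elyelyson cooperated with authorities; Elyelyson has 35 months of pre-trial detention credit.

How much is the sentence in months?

168 months

Use of a weapon enhancement: +59 months
Prior conviction enhancement: +4 months
Vulnerable victim enhancement: +58 months
Adjusted term: 132 months + 59 months + 4 months + 58 months = 253 months
Cooperation with authorities reduction: 20% of 253 months = 50 months (rounded down)
After reduction: 253 − 50 = 203 months
Less pre-trial detention credit: 203 months − 35 months = 168 months
Cap at 232 months: 168 months is within the cap, no reduction.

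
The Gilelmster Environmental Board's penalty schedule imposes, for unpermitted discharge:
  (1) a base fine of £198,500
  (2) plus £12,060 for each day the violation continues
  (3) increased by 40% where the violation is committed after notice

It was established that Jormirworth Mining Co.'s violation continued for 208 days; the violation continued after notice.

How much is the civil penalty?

Per-day component: 208 × £12,060 = £2,508,480
Base plus per-day: £198,500 + £2,508,480 = £2,706,980
Enhancement: 40% of £2,706,980 = £1,082,792
Enhanced fine: £2,706,980 + £1,082,792 = £3,789,772

£3,789,772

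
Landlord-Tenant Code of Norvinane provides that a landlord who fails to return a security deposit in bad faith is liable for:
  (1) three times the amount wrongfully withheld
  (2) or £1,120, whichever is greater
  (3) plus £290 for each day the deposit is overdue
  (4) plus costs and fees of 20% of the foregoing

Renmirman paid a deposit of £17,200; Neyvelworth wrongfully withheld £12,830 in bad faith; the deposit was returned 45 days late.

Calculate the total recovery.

Trebled: 3 × £12,830 = £38,490
Minimum £1,120: £38,490 meets the minimum, no increase.
Late-return penalty: 45 × £290 = £13,050
Damages plus late penalty: £38,490 + £13,050 = £51,540
Costs and fees: 20% of £51,540 = £10,308
Total recovery: £51,540 + £10,308 = £61,848

£61,848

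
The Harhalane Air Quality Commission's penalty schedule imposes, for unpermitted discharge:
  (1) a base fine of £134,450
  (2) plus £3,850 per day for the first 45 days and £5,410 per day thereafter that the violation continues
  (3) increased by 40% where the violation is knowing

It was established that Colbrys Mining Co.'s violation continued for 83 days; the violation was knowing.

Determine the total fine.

£718,592

First 45 days: 45 × £3,850 = £173,250
Remaining days: (83 − 45) × £5,410 = £205,580
Per-day component: £173,250 + £205,580 = £378,830
Base plus per-day: £134,450 + £378,830 = £513,280
Enhancement: 40% of £513,280 = £205,312
Enhanced fine: £513,280 + £205,312 = £718,592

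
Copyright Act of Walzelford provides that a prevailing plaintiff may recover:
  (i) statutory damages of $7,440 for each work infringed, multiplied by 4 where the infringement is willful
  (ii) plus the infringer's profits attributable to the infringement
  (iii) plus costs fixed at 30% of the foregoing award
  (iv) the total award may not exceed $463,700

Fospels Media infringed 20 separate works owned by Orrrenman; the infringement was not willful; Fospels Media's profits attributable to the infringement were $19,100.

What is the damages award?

Statutory damages: 20 × $7,440 = $148,800
Infringement not willful: no ×4 enhancement.
Combined award: $148,800 + $19,100 = $167,900
Costs: 30% of $167,900 = $50,370
Award plus costs: $167,900 + $50,370 = $218,270
Cap at $463,700: $218,270 is within the cap, no reduction.

$218,270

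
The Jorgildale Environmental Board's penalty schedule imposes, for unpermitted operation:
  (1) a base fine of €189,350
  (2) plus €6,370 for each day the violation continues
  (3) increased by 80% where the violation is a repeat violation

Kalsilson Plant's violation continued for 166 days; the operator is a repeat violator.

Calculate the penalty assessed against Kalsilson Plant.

€2,244,186

Per-day component: 166 × €6,370 = €1,057,420
Base plus per-day: €189,350 + €1,057,420 = €1,246,770
Enhancement: 80% of €1,246,770 = €997,416
Enhanced fine: €1,246,770 + €997,416 = €2,244,186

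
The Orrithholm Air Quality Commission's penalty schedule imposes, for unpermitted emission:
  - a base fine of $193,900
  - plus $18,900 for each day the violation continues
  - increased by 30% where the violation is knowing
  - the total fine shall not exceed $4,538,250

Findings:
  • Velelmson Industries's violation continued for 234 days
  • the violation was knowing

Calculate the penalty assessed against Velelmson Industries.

Civil penalty: $4,538,250

Per-day component: 234 × $18,900 = $4,422,600
Base plus per-day: $193,900 + $4,422,600 = $4,616,500
Enhancement: 30% of $4,616,500 = $1,384,950
Enhanced fine: $4,616,500 + $1,384,950 = $6,001,450
Cap at $4,538,250: $6,001,450 exceeds the cap → $4,538,250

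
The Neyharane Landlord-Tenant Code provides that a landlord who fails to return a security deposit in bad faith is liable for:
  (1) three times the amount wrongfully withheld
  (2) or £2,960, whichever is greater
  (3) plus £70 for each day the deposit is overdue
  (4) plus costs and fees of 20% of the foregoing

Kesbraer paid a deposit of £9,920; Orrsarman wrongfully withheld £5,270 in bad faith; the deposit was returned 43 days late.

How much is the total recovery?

Trebled: 3 × £5,270 = £15,810
Minimum £2,960: £15,810 meets the minimum, no increase.
Late-return penalty: 43 × £70 = £3,010
Damages plus late penalty: £15,810 + £3,010 = £18,820
Costs and fees: 20% of £18,820 = £3,764
Total recovery: £18,820 + £3,764 = £22,584

£22,584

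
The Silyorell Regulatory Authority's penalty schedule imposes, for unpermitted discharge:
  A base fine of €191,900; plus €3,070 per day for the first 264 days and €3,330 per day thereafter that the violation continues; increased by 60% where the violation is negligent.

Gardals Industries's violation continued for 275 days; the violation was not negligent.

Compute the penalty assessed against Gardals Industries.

First 264 days: 264 × €3,070 = €810,480
Remaining days: (275 − 264) × €3,330 = €36,630
Per-day component: €810,480 + €36,630 = €847,110
Base plus per-day: €191,900 + €847,110 = €1,039,010
The violation was not negligent: no 60% increase.

€1,039,010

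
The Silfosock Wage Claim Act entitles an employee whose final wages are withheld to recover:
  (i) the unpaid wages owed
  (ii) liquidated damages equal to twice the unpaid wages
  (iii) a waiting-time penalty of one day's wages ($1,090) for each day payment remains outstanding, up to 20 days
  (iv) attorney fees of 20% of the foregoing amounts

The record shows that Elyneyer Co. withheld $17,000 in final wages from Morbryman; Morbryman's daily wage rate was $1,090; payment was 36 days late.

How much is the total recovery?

Doubled: 2 × $17,000 = $34,000
Penalty days: min(36, 20) = 20
Waiting-time penalty: 20 × $1,090 = $21,800
Subtotal: $17,000 + $34,000 + $21,800 = $72,800
Attorney fees: 20% of $72,800 = $14,560
Total award: $72,800 + $14,560 = $87,360

$87,360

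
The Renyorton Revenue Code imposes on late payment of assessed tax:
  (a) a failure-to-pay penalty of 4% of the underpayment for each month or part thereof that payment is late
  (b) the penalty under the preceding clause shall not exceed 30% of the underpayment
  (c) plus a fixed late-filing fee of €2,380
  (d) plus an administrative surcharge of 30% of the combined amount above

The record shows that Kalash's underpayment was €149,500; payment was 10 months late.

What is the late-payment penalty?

€61,399

Accrued rate: 4% × 10 = 40%, capped at 30% → 30%
Failure-to-pay penalty: 30% of €149,500 = €44,850
Penalty before surcharge: €44,850 + €2,380 = €47,230
Administrative surcharge: 30% of €47,230 = €14,169
Total penalty: €47,230 + €14,169 = €61,399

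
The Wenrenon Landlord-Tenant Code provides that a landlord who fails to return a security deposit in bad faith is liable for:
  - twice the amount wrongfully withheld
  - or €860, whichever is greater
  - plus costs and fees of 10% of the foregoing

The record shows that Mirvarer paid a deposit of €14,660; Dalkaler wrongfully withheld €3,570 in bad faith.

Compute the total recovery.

€7,854

Doubled: 2 × €3,570 = €7,140
Minimum €860: €7,140 meets the minimum, no increase.
Costs and fees: 10% of €7,140 = €714
Total recovery: €7,140 + €714 = €7,854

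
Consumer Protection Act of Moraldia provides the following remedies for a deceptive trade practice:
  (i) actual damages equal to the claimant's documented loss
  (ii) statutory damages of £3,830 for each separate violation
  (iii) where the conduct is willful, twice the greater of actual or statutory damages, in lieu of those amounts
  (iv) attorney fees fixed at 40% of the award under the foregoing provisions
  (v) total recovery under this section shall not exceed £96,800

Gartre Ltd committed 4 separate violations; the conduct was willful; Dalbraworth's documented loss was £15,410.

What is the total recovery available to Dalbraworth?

£43,148

Statutory damages: 4 × £3,830 = £15,320
Greater of actual damages (£15,410) or statutory damages (£15,320): £15,410
Doubled: 2 × £15,410 = £30,820
Attorney fees: 40% of £30,820 = £12,328
Total before cap: £30,820 + £12,328 = £43,148
Cap at £96,800: £43,148 is within the cap, no reduction.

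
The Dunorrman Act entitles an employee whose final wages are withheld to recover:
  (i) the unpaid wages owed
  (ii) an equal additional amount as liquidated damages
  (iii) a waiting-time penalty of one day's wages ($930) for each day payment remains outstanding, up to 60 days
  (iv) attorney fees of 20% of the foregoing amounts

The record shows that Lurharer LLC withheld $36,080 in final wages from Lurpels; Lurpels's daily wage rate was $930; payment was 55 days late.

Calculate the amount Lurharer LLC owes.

Liquidated damages (equal amount): $36,080
Penalty days: min(55, 60) = 55
Waiting-time penalty: 55 × $930 = $51,150
Subtotal: $36,080 + $36,080 + $51,150 = $123,310
Attorney fees: 20% of $123,310 = $24,662
Total award: $123,310 + $24,662 = $147,972

$147,972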